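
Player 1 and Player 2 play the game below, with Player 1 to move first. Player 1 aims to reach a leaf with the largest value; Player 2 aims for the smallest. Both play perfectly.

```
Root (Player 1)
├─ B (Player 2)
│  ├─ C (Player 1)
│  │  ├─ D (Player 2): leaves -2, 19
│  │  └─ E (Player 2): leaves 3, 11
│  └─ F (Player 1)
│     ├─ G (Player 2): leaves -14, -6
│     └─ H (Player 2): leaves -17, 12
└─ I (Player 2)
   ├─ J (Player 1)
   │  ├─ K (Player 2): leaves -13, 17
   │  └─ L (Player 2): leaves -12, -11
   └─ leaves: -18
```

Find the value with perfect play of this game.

D (Player 2): min(-2, 19) = -2
E (Player 2): min(3, 11) = 3
C (Player 1): max(-2, 3) = 3
G (Player 2): min(-14, -6) = -14
H (Player 2): min(-17, 12) = -17
F (Player 1): max(-14, -17) = -14
B (Player 2): min(3, -14) = -14
K (Player 2): min(-13, 17) = -13
L (Player 2): min(-12, -11) = -12
J (Player 1): max(-13, -12) = -12
I (Player 2): min(-12, -18) = -18
Root (Player 1): max(-14, -18) = -14

-14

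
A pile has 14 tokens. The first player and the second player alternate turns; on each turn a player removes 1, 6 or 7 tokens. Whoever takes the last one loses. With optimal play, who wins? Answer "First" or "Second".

Positions where the player to move wins (W) vs loses (L):
i:   0  1  2  3  4  5  6  7  8  9 10 11 12 13 14
     W  L  W  L  W  L  W  W  W  W  W  W  W  L  W
Position 14 is W, so the first player wins.

First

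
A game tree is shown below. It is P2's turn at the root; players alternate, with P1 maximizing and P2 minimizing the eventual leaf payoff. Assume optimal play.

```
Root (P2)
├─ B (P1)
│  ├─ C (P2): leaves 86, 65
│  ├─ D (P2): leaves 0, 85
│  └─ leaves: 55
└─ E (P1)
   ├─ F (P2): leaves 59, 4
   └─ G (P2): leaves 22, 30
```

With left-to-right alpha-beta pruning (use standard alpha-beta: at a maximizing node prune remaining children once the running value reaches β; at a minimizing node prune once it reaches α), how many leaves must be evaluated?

8

C [α=-∞,β=+∞]: v=65
D [α=65,β=+∞]: v=0 after child 1 ≤ α → α-cutoff, skip 1
B [α=-∞,β=+∞]: v=65
F [α=-∞,β=65]: v=4
G [α=4,β=65]: v=22
E [α=-∞,β=65]: v=22
Root [α=-∞,β=+∞]: v=22
Leaves evaluated: 8 of 9.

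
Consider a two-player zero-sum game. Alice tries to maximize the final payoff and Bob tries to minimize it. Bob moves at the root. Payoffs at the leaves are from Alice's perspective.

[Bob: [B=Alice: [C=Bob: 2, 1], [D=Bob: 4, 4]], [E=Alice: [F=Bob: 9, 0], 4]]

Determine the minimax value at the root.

C (Bob): min(2, 1) = 1
D (Bob): min(4, 4) = 4
B (Alice): max(1, 4) = 4
F (Bob): min(9, 0) = 0
E (Alice): max(0, 4) = 4
Root (Bob): min(4, 4) = 4

4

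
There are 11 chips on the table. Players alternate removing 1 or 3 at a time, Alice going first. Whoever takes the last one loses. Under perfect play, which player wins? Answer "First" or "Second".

Compute winning (W) and losing (L) positions by backward induction:
i:   0  1  2  3  4  5  6  7  8  9 10 11
     W  L  W  L  W  L  W  L  W  L  W  L
Position 11 is L, so the second player wins.

Second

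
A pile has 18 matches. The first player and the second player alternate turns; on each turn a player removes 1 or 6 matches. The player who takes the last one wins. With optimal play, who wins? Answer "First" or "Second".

Positions where the player to move wins (W) vs loses (L):
i:   0  1  2  3  4  5  6  7  8  9 10 11 12 13 14 15 16 17 18
     L  W  L  W  L  W  W  L  W  L  W  L  W  W  L  W  L  W  L
Position 18 is L, so the second player wins.

Second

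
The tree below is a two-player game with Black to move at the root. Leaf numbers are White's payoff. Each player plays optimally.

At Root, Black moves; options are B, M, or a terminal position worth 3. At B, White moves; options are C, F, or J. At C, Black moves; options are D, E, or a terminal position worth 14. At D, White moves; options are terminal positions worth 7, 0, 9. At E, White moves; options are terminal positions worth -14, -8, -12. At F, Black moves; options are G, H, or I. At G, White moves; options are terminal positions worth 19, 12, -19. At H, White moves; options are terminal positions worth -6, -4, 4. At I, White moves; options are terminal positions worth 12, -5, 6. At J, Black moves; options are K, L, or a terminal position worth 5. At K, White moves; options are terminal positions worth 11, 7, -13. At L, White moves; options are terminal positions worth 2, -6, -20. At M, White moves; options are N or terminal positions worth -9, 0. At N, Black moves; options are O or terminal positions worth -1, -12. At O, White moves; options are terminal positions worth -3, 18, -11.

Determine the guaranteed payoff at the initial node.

0

D (White): max(7, 0, 9) = 9
E (White): max(-14, -8, -12) = -8
C (Black): min(9, -8, 14) = -8
G (White): max(19, 12, -19) = 19
H (White): max(-6, -4, 4) = 4
I (White): max(12, -5, 6) = 12
F (Black): min(19, 4, 12) = 4
K (White): max(11, 7, -13) = 11
L (White): max(2, -6, -20) = 2
J (Black): min(11, 2, 5) = 2
B (White): max(-8, 4, 2) = 4
O (White): max(-3, 18, -11) = 18
N (Black): min(18, -1, -12) = -12
M (White): max(-12, -9, 0) = 0
Root (Black): min(4, 0, 3) = 0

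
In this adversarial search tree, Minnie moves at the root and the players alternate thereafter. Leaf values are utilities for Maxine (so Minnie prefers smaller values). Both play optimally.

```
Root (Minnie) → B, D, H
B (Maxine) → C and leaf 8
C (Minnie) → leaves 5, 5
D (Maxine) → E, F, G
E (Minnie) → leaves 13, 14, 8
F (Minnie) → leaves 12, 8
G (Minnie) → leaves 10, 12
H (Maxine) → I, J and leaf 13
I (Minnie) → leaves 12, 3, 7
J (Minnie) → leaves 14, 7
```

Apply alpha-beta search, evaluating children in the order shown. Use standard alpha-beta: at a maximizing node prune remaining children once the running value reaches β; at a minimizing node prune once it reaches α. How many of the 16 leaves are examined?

C [α=-∞,β=+∞]: v=5
B [α=-∞,β=+∞]: v=8
E [α=-∞,β=8]: v=8
D [α=-∞,β=8]: v=8 after child 1 ≥ β → β-cutoff, skip 2
I [α=-∞,β=8]: v=3
J [α=3,β=8]: v=7
H [α=-∞,β=8]: v=13
Root [α=-∞,β=+∞]: v=8
Leaves evaluated: 12 of 16.

12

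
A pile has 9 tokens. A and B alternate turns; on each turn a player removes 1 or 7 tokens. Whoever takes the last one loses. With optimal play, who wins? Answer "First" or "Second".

Second

W/L table (W = player to move can force a win):
i:   0  1  2  3  4  5  6  7  8  9
     W  L  W  L  W  L  W  L  W  L
Position 9 is L, so the second player wins.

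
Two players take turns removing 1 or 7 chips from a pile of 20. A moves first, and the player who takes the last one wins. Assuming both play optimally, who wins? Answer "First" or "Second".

W/L table (W = player to move can force a win):
i:   0  1  2  3  4  5  6  7  8  9 10 11 12 13 14 15 16 17 18 19 20
     L  W  L  W  L  W  L  W  L  W  L  W  L  W  L  W  L  W  L  W  L
Position 20 is L, so the second player wins.

Second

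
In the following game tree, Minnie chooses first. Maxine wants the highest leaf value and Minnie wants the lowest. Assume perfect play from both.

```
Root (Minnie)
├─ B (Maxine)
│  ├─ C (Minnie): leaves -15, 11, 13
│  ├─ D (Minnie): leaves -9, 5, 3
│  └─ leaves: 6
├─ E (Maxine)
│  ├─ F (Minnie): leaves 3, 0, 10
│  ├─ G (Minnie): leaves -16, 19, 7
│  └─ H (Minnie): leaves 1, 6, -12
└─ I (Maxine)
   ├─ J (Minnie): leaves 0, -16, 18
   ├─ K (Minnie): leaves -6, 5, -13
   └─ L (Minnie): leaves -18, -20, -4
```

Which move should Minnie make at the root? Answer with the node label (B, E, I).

C (Minnie): min(-15, 11, 13) = -15
D (Minnie): min(-9, 5, 3) = -9
B (Maxine): max(-15, -9, 6) = 6
F (Minnie): min(3, 0, 10) = 0
G (Minnie): min(-16, 19, 7) = -16
H (Minnie): min(1, 6, -12) = -12
E (Maxine): max(0, -16, -12) = 0
J (Minnie): min(0, -16, 18) = -16
K (Minnie): min(-6, 5, -13) = -13
L (Minnie): min(-18, -20, -4) = -20
I (Maxine): max(-16, -13, -20) = -13
Root (Minnie): min(6, 0, -13) = -13
Minnie picks the child with the lowest value: I (value -13).

I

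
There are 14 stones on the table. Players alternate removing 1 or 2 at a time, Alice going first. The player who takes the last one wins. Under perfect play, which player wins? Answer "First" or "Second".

First

Compute winning (W) and losing (L) positions by backward induction:
i:   0  1  2  3  4  5  6  7  8  9 10 11 12 13 14
     L  W  W  L  W  W  L  W  W  L  W  W  L  W  W
Position 14 is W, so the first player wins.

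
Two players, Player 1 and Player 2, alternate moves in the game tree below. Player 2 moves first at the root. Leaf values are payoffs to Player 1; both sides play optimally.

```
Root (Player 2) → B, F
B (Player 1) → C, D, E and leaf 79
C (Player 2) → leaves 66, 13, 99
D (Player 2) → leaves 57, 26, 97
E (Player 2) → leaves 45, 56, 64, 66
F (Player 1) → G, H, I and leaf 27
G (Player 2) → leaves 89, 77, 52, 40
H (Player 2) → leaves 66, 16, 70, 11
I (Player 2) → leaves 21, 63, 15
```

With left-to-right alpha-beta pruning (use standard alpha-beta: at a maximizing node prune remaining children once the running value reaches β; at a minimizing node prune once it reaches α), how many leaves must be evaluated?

19

C [α=-∞,β=+∞]: v=13
D [α=13,β=+∞]: v=26
E [α=26,β=+∞]: v=45
B [α=-∞,β=+∞]: v=79
G [α=-∞,β=79]: v=40
H [α=40,β=79]: v=16 after child 2 ≤ α → α-cutoff, skip 2
I [α=40,β=79]: v=21 after child 1 ≤ α → α-cutoff, skip 2
F [α=-∞,β=79]: v=40
Root [α=-∞,β=+∞]: v=40
Leaves evaluated: 19 of 23.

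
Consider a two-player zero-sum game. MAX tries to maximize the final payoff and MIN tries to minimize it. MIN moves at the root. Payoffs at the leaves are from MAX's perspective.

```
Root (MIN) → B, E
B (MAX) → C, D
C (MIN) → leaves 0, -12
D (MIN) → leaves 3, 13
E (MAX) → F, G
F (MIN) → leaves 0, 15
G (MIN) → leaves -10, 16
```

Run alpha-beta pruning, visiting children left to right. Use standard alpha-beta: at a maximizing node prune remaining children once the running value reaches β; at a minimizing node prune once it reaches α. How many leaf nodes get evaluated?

7

C [α=-∞,β=+∞]: v=-12
D [α=-12,β=+∞]: v=3
B [α=-∞,β=+∞]: v=3
F [α=-∞,β=3]: v=0
G [α=0,β=3]: v=-10 after child 1 ≤ α → α-cutoff, skip 1
E [α=-∞,β=3]: v=0
Root [α=-∞,β=+∞]: v=0
Leaves evaluated: 7 of 8.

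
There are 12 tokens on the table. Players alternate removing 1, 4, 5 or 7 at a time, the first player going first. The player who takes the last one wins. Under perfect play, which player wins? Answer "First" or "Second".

First

W/L table (W = player to move can force a win):
i:   0  1  2  3  4  5  6  7  8  9 10 11 12
     L  W  L  W  W  W  W  W  L  W  L  W  W
Position 12 is W, so the first player wins.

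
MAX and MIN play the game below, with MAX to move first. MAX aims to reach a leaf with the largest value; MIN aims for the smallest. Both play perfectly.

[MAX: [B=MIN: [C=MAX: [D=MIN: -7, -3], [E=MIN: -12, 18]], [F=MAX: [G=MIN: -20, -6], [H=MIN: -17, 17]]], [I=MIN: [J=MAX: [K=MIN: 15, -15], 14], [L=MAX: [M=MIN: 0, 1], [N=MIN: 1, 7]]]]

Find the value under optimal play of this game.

1

D (MIN): min(-7, -3) = -7
E (MIN): min(-12, 18) = -12
C (MAX): max(-7, -12) = -7
G (MIN): min(-20, -6) = -20
H (MIN): min(-17, 17) = -17
F (MAX): max(-20, -17) = -17
B (MIN): min(-7, -17) = -17
K (MIN): min(15, -15) = -15
J (MAX): max(-15, 14) = 14
M (MIN): min(0, 1) = 0
N (MIN): min(1, 7) = 1
L (MAX): max(0, 1) = 1
I (MIN): min(14, 1) = 1
Root (MAX): max(-17, 1) = 1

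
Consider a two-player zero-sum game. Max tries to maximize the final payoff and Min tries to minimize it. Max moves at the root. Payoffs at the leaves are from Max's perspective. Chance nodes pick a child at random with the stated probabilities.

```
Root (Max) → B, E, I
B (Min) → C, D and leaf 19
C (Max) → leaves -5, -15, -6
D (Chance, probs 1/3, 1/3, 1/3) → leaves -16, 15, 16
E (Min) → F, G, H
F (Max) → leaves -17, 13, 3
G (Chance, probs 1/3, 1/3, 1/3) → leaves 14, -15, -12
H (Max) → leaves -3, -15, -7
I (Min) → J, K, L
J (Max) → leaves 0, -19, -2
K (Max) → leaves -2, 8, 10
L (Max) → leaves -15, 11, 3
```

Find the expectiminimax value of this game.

C (Max): max(-5, -15, -6) = -5
D (Chance): 1/3·-16 + 1/3·15 + 1/3·16 = 5
B (Min): min(-5, 5, 19) = -5
F (Max): max(-17, 13, 3) = 13
G (Chance): 1/3·14 + 1/3·-15 + 1/3·-12 = -4.33
H (Max): max(-3, -15, -7) = -3
E (Min): min(13, -4.33, -3) = -4.33
J (Max): max(0, -19, -2) = 0
K (Max): max(-2, 8, 10) = 10
L (Max): max(-15, 11, 3) = 11
I (Min): min(0, 10, 11) = 0
Root (Max): max(-5, -4.33, 0) = 0

0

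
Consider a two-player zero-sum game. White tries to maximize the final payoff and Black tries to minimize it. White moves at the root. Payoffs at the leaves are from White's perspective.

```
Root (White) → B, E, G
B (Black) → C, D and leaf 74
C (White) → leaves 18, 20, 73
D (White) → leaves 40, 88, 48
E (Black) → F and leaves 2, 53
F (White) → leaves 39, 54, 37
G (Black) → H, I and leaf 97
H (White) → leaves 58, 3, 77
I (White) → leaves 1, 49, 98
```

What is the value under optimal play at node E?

F: max(39, 54, 37) = 54
E: min(54, 2, 53) = 2

2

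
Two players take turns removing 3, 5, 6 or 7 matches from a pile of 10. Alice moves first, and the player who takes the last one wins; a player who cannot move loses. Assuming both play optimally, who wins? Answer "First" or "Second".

Second

i:   0  1  2  3  4  5  6  7  8  9 10
     L  L  L  W  W  W  W  W  W  W  L
Position 10 is L, so the second player wins.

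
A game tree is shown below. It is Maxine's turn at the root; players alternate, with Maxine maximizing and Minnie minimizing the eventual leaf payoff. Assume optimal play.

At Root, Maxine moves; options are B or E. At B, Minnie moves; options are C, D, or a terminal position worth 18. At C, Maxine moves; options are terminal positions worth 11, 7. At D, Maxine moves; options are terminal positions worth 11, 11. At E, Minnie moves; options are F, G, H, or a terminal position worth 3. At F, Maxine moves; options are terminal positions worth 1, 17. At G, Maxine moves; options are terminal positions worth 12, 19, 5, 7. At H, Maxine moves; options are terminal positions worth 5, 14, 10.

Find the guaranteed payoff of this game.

11

C (Maxine): max(11, 7) = 11
D (Maxine): max(11, 11) = 11
B (Minnie): min(11, 11, 18) = 11
F (Maxine): max(1, 17) = 17
G (Maxine): max(12, 19, 5, 7) = 19
H (Maxine): max(5, 14, 10) = 14
E (Minnie): min(17, 19, 14, 3) = 3
Root (Maxine): max(11, 3) = 11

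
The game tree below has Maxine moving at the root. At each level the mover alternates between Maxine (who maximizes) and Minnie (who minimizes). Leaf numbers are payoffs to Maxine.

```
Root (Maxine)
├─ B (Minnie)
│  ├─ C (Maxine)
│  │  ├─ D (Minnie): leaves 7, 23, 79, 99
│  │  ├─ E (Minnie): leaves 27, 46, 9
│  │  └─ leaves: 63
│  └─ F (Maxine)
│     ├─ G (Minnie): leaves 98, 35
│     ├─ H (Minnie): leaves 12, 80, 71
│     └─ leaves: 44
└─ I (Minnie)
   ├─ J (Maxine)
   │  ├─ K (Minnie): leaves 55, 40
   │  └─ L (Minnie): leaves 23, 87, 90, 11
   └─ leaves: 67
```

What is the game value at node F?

44

G: min(98, 35) = 35
H: min(12, 80, 71) = 12
F: max(35, 12, 44) = 44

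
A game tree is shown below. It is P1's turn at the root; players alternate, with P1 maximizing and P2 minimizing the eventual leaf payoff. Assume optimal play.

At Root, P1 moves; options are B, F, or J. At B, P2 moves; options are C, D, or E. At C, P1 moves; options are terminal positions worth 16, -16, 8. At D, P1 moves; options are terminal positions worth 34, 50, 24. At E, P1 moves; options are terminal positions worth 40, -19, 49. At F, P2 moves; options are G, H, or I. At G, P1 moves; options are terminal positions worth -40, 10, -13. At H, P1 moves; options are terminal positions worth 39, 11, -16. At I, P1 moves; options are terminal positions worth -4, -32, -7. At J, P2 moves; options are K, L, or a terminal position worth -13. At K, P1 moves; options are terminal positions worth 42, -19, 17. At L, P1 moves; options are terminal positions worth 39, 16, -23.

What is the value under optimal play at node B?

C: max(16, -16, 8) = 16
D: max(34, 50, 24) = 50
E: max(40, -19, 49) = 49
B: min(16, 50, 49) = 16

16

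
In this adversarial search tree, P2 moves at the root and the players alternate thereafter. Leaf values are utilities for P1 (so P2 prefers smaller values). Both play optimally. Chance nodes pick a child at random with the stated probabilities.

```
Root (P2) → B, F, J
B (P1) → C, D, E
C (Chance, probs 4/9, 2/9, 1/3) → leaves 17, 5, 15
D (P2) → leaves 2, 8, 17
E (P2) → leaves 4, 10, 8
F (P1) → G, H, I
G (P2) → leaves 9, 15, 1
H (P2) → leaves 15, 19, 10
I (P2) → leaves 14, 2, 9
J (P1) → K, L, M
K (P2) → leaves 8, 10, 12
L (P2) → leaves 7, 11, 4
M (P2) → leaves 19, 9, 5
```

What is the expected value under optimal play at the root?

C (Chance): 4/9·17 + 2/9·5 + 1/3·15 = 13.67
D (P2): min(2, 8, 17) = 2
E (P2): min(4, 10, 8) = 4
B (P1): max(13.67, 2, 4) = 13.67
G (P2): min(9, 15, 1) = 1
H (P2): min(15, 19, 10) = 10
I (P2): min(14, 2, 9) = 2
F (P1): max(1, 10, 2) = 10
K (P2): min(8, 10, 12) = 8
L (P2): min(7, 11, 4) = 4
M (P2): min(19, 9, 5) = 5
J (P1): max(8, 4, 5) = 8
Root (P2): min(13.67, 10, 8) = 8

8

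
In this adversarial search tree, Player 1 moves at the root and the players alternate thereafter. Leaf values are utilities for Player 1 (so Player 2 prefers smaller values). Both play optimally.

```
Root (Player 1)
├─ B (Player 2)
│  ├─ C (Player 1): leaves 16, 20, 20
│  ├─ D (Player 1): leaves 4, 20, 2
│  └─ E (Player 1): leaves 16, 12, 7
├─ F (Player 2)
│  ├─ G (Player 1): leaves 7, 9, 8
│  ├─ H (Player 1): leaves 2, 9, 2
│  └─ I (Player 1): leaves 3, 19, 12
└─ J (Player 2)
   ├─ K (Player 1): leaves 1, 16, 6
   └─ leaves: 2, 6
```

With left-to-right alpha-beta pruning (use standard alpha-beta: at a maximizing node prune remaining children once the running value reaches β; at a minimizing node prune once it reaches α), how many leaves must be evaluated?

14

C [α=-∞,β=+∞]: v=20
D [α=-∞,β=20]: v=20 after child 2 ≥ β → β-cutoff, skip 1
E [α=-∞,β=20]: v=16
B [α=-∞,β=+∞]: v=16
G [α=16,β=+∞]: v=9
F [α=16,β=+∞]: v=9 after child 1 ≤ α → α-cutoff, skip 2
K [α=16,β=+∞]: v=16
J [α=16,β=+∞]: v=16 after child 1 ≤ α → α-cutoff, skip 2
Root [α=-∞,β=+∞]: v=16
Leaves evaluated: 14 of 23.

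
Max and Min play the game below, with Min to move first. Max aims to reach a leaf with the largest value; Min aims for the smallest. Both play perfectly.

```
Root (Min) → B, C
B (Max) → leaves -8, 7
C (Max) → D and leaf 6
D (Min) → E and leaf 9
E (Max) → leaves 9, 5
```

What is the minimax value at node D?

E: max(9, 5) = 9
D: min(9, 9) = 9

9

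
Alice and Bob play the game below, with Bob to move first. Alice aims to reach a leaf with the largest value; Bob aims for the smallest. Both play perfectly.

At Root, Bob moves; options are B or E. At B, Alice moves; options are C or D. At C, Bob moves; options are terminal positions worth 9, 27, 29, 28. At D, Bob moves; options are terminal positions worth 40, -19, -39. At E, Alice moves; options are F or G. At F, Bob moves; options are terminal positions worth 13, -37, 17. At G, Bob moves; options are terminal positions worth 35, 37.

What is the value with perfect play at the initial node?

9

C (Bob): min(9, 27, 29, 28) = 9
D (Bob): min(40, -19, -39) = -39
B (Alice): max(9, -39) = 9
F (Bob): min(13, -37, 17) = -37
G (Bob): min(35, 37) = 35
E (Alice): max(-37, 35) = 35
Root (Bob): min(9, 35) = 9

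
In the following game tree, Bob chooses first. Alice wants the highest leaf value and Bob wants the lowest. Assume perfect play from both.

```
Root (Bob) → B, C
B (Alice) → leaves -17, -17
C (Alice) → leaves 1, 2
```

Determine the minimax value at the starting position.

-17

B (Alice): max(-17, -17) = -17
C (Alice): max(1, 2) = 2
Root (Bob): min(-17, 2) = -17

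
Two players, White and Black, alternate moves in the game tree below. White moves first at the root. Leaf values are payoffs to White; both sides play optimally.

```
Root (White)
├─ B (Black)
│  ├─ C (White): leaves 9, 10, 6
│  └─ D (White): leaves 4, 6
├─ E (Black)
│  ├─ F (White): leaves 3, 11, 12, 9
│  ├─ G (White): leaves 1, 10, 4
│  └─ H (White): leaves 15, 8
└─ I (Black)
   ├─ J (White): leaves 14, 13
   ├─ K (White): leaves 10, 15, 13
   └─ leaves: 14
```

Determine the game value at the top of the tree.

C (White): max(9, 10, 6) = 10
D (White): max(4, 6) = 6
B (Black): min(10, 6) = 6
F (White): max(3, 11, 12, 9) = 12
G (White): max(1, 10, 4) = 10
H (White): max(15, 8) = 15
E (Black): min(12, 10, 15) = 10
J (White): max(14, 13) = 14
K (White): max(10, 15, 13) = 15
I (Black): min(14, 15, 14) = 14
Root (White): max(6, 10, 14) = 14

14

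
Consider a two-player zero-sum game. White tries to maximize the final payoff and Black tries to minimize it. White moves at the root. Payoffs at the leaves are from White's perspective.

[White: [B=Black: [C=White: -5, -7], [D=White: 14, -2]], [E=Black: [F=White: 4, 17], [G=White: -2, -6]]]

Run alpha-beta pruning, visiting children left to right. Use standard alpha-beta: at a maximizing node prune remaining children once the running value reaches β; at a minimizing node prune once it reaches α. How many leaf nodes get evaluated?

C [α=-∞,β=+∞]: v=-5
D [α=-∞,β=-5]: v=14 after child 1 ≥ β → β-cutoff, skip 1
B [α=-∞,β=+∞]: v=-5
F [α=-5,β=+∞]: v=17
G [α=-5,β=17]: v=-2
E [α=-5,β=+∞]: v=-2
Root [α=-∞,β=+∞]: v=-2
Leaves evaluated: 7 of 8.

7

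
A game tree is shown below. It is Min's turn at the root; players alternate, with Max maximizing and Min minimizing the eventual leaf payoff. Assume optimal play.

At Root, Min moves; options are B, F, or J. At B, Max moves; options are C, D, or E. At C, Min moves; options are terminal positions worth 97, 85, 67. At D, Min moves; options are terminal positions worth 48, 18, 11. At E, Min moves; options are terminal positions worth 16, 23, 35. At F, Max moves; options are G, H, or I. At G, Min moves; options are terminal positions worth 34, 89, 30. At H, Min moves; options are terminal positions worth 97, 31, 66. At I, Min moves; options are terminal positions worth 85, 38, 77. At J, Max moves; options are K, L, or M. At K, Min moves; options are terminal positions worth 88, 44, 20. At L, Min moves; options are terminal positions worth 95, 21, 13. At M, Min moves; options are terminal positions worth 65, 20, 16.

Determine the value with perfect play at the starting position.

20

C (Min): min(97, 85, 67) = 67
D (Min): min(48, 18, 11) = 11
E (Min): min(16, 23, 35) = 16
B (Max): max(67, 11, 16) = 67
G (Min): min(34, 89, 30) = 30
H (Min): min(97, 31, 66) = 31
I (Min): min(85, 38, 77) = 38
F (Max): max(30, 31, 38) = 38
K (Min): min(88, 44, 20) = 20
L (Min): min(95, 21, 13) = 13
M (Min): min(65, 20, 16) = 16
J (Max): max(20, 13, 16) = 20
Root (Min): min(67, 38, 20) = 20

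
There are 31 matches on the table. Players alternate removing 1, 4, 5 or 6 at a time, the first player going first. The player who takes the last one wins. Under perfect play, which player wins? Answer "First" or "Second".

First

Mark each pile size as W (mover wins) or L (mover loses):
i:   0  1  2  3  4  5  6  7  8  9 10 11 12 13 14 15 16 17 18 19 20 21 22 23 24 25 26 27 28 29 30 31
     L  W  L  W  W  W  W  W  W  L  W  L  W  W  W  W  W  W  L  W  L  W  W  W  W  W  W  L  W  L  W  W
Position 31 is W, so the first player wins.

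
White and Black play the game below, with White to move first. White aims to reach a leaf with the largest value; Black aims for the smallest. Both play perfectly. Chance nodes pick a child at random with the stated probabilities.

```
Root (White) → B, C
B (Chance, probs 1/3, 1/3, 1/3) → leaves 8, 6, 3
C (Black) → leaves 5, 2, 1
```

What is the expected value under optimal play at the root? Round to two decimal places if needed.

5.67

B (Chance): 1/3·8 + 1/3·6 + 1/3·3 = 5.67
C (Black): min(5, 2, 1) = 1
Root (White): max(5.67, 1) = 5.67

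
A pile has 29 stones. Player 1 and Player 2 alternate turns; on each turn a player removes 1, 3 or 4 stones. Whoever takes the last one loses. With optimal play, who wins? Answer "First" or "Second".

Second

Mark each pile size as W (mover wins) or L (mover loses):
i:   0  1  2  3  4  5  6  7  8  9 10 11 12 13 14 15 16 17 18 19 20 21 22 23 24 25 26 27 28 29
     W  L  W  L  W  W  W  W  L  W  L  W  W  W  W  L  W  L  W  W  W  W  L  W  L  W  W  W  W  L
Position 29 is L, so the second player wins.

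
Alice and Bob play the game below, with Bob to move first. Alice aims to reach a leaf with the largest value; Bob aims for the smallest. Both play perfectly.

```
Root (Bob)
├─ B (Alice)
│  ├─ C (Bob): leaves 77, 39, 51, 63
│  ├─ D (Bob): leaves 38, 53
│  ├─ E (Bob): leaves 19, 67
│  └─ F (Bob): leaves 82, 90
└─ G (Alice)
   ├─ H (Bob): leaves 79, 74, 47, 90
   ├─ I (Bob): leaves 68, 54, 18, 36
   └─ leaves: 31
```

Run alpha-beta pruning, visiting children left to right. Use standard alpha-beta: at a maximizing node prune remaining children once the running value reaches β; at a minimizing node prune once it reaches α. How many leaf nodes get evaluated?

16

C [α=-∞,β=+∞]: v=39
D [α=39,β=+∞]: v=38 after child 1 ≤ α → α-cutoff, skip 1
E [α=39,β=+∞]: v=19 after child 1 ≤ α → α-cutoff, skip 1
F [α=39,β=+∞]: v=82
B [α=-∞,β=+∞]: v=82
H [α=-∞,β=82]: v=47
I [α=47,β=82]: v=18 after child 3 ≤ α → α-cutoff, skip 1
G [α=-∞,β=82]: v=47
Root [α=-∞,β=+∞]: v=47
Leaves evaluated: 16 of 19.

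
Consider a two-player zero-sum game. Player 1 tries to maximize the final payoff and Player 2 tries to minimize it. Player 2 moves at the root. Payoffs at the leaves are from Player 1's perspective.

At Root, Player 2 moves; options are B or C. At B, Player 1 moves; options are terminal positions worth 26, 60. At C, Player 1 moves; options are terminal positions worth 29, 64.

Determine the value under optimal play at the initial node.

B (Player 1): max(26, 60) = 60
C (Player 1): max(29, 64) = 64
Root (Player 2): min(60, 64) = 60

60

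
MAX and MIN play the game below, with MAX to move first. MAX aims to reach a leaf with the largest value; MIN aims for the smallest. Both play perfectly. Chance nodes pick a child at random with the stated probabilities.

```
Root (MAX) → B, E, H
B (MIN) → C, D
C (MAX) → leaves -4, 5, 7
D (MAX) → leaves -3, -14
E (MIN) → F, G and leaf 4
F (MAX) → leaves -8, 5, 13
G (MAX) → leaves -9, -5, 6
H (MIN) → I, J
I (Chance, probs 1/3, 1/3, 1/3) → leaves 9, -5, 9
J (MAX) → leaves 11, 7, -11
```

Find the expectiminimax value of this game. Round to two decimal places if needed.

4.33

C (MAX): max(-4, 5, 7) = 7
D (MAX): max(-3, -14) = -3
B (MIN): min(7, -3) = -3
F (MAX): max(-8, 5, 13) = 13
G (MAX): max(-9, -5, 6) = 6
E (MIN): min(13, 6, 4) = 4
I (Chance): 1/3·9 + 1/3·-5 + 1/3·9 = 4.33
J (MAX): max(11, 7, -11) = 11
H (MIN): min(4.33, 11) = 4.33
Root (MAX): max(-3, 4, 4.33) = 4.33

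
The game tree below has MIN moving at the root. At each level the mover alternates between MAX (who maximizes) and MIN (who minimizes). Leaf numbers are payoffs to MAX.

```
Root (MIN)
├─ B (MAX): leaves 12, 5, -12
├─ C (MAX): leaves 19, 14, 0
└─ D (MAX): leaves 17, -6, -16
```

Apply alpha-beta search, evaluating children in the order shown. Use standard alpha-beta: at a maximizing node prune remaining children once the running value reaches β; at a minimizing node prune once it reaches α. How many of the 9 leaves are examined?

B [α=-∞,β=+∞]: v=12
C [α=-∞,β=12]: v=19 after child 1 ≥ β → β-cutoff, skip 2
D [α=-∞,β=12]: v=17 after child 1 ≥ β → β-cutoff, skip 2
Root [α=-∞,β=+∞]: v=12
Leaves evaluated: 5 of 9.

5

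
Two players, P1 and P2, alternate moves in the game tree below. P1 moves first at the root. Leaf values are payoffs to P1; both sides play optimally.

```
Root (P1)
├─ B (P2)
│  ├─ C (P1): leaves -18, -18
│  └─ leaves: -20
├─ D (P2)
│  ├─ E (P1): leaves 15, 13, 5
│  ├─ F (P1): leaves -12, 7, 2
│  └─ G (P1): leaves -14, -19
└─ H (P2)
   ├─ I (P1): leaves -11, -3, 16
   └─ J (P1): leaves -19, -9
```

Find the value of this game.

-9

C (P1): max(-18, -18) = -18
B (P2): min(-18, -20) = -20
E (P1): max(15, 13, 5) = 15
F (P1): max(-12, 7, 2) = 7
G (P1): max(-14, -19) = -14
D (P2): min(15, 7, -14) = -14
I (P1): max(-11, -3, 16) = 16
J (P1): max(-19, -9) = -9
H (P2): min(16, -9) = -9
Root (P1): max(-20, -14, -9) = -9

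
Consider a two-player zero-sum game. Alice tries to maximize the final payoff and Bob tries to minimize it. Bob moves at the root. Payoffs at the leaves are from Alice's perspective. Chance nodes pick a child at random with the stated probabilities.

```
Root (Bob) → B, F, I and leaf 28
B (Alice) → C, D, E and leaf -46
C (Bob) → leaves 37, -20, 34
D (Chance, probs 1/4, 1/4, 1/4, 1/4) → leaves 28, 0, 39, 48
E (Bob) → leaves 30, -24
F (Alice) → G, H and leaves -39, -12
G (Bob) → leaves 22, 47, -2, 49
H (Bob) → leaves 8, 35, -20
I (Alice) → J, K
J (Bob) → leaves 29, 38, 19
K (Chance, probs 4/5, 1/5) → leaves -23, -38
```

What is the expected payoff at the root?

-2

C (Bob): min(37, -20, 34) = -20
D (Chance): 1/4·28 + 1/4·0 + 1/4·39 + 1/4·48 = 28.75
E (Bob): min(30, -24) = -24
B (Alice): max(-20, 28.75, -24, -46) = 28.75
G (Bob): min(22, 47, -2, 49) = -2
H (Bob): min(8, 35, -20) = -20
F (Alice): max(-2, -20, -39, -12) = -2
J (Bob): min(29, 38, 19) = 19
K (Chance): 4/5·-23 + 1/5·-38 = -26
I (Alice): max(19, -26) = 19
Root (Bob): min(28.75, -2, 19, 28) = -2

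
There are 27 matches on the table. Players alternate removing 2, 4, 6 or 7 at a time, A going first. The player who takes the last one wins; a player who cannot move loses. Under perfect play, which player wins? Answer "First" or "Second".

Positions where the player to move wins (W) vs loses (L):
i:   0  1  2  3  4  5  6  7  8  9 10 11 12 13 14 15 16 17 18 19 20 21 22 23 24 25 26 27
     L  L  W  W  W  W  W  W  W  L  L  W  W  W  W  W  W  W  L  L  W  W  W  W  W  W  W  L
Position 27 is L, so the second player wins.

Second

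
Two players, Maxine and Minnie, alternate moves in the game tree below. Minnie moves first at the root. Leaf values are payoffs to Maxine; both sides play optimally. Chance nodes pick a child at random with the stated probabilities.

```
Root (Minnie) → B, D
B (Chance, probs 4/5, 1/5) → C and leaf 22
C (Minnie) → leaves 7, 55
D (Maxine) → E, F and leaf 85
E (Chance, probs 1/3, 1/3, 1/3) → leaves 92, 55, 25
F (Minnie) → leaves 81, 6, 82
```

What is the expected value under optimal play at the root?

C (Minnie): min(7, 55) = 7
B (Chance): 4/5·7 + 1/5·22 = 10
E (Chance): 1/3·92 + 1/3·55 + 1/3·25 = 57.33
F (Minnie): min(81, 6, 82) = 6
D (Maxine): max(57.33, 6, 85) = 85
Root (Minnie): min(10, 85) = 10

10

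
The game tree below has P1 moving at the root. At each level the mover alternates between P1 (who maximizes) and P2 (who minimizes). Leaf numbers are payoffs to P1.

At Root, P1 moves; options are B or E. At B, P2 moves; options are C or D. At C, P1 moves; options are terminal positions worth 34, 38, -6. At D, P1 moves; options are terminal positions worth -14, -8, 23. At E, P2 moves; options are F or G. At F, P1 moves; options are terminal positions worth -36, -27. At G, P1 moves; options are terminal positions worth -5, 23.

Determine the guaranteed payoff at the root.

23

C (P1): max(34, 38, -6) = 38
D (P1): max(-14, -8, 23) = 23
B (P2): min(38, 23) = 23
F (P1): max(-36, -27) = -27
G (P1): max(-5, 23) = 23
E (P2): min(-27, 23) = -27
Root (P1): max(23, -27) = 23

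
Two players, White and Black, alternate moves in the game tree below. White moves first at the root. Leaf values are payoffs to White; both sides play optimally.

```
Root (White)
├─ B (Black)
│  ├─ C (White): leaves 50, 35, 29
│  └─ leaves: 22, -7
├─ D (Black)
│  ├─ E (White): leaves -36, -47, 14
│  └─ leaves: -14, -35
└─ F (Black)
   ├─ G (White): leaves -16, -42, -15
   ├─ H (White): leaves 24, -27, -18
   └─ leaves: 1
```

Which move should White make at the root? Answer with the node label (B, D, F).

B

C (White): max(50, 35, 29) = 50
B (Black): min(50, 22, -7) = -7
E (White): max(-36, -47, 14) = 14
D (Black): min(14, -14, -35) = -35
G (White): max(-16, -42, -15) = -15
H (White): max(24, -27, -18) = 24
F (Black): min(-15, 24, 1) = -15
Root (White): max(-7, -35, -15) = -7
White picks the child with the highest value: B (value -7).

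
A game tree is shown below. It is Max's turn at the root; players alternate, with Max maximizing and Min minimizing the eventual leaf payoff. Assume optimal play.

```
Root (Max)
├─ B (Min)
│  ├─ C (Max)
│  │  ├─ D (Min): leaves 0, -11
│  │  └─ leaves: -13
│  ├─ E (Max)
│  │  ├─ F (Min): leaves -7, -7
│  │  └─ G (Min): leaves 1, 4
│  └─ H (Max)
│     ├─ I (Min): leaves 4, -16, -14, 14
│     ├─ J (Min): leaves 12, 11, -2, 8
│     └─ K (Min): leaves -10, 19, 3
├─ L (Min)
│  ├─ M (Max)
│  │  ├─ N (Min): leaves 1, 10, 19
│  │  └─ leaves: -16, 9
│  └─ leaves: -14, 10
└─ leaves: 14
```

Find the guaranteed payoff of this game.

D (Min): min(0, -11) = -11
C (Max): max(-11, -13) = -11
F (Min): min(-7, -7) = -7
G (Min): min(1, 4) = 1
E (Max): max(-7, 1) = 1
I (Min): min(4, -16, -14, 14) = -16
J (Min): min(12, 11, -2, 8) = -2
K (Min): min(-10, 19, 3) = -10
H (Max): max(-16, -2, -10) = -2
B (Min): min(-11, 1, -2) = -11
N (Min): min(1, 10, 19) = 1
M (Max): max(1, -16, 9) = 9
L (Min): min(9, -14, 10) = -14
Root (Max): max(-11, -14, 14) = 14

14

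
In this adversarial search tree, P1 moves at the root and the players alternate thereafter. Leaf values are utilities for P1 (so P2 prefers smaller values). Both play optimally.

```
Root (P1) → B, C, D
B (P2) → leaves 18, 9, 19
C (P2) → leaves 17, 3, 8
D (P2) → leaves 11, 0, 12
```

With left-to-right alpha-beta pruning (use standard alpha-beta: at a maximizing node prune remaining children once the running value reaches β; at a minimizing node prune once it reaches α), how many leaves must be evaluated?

B [α=-∞,β=+∞]: v=9
C [α=9,β=+∞]: v=3 after child 2 ≤ α → α-cutoff, skip 1
D [α=9,β=+∞]: v=0 after child 2 ≤ α → α-cutoff, skip 1
Root [α=-∞,β=+∞]: v=9
Leaves evaluated: 7 of 9.

7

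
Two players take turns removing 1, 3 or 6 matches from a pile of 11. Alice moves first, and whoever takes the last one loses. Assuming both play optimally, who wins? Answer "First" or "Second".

First

Compute winning (W) and losing (L) positions by backward induction:
i:   0  1  2  3  4  5  6  7  8  9 10 11
     W  L  W  L  W  L  W  W  W  W  L  W
Position 11 is W, so the first player wins.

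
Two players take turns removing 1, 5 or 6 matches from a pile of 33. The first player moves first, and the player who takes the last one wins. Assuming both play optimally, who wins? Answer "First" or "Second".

W/L table (W = player to move can force a win):
i:   0  1  2  3  4  5  6  7  8  9 10 11 12 13 14 15 16 17 18 19 20 21 22 23 24 25 26 27 28 29 30 31 32 33
     L  W  L  W  L  W  W  W  W  W  W  L  W  L  W  L  W  W  W  W  W  W  L  W  L  W  L  W  W  W  W  W  W  L
Position 33 is L, so the second player wins.

Second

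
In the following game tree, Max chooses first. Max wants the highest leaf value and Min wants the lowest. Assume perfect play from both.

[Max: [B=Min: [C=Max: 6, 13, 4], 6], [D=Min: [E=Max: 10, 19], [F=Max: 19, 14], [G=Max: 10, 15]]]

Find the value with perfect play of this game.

15

C (Max): max(6, 13, 4) = 13
B (Min): min(13, 6) = 6
E (Max): max(10, 19) = 19
F (Max): max(19, 14) = 19
G (Max): max(10, 15) = 15
D (Min): min(19, 19, 15) = 15
Root (Max): max(6, 15) = 15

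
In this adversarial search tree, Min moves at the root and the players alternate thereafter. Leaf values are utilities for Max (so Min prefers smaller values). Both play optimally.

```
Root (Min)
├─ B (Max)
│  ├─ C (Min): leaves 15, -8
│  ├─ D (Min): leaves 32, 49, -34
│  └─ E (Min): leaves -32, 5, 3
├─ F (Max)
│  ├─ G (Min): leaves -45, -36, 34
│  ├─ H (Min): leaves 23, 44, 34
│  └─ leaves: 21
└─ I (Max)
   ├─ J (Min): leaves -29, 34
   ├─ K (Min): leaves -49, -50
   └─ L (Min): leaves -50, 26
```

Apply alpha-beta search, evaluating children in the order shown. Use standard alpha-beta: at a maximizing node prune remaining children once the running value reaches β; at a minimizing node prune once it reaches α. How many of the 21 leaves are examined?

16

C [α=-∞,β=+∞]: v=-8
D [α=-8,β=+∞]: v=-34
E [α=-8,β=+∞]: v=-32 after child 1 ≤ α → α-cutoff, skip 2
B [α=-∞,β=+∞]: v=-8
G [α=-∞,β=-8]: v=-45
H [α=-45,β=-8]: v=23
F [α=-∞,β=-8]: v=23 after child 2 ≥ β → β-cutoff, skip 1
J [α=-∞,β=-8]: v=-29
K [α=-29,β=-8]: v=-49 after child 1 ≤ α → α-cutoff, skip 1
L [α=-29,β=-8]: v=-50 after child 1 ≤ α → α-cutoff, skip 1
I [α=-∞,β=-8]: v=-29
Root [α=-∞,β=+∞]: v=-29
Leaves evaluated: 16 of 21.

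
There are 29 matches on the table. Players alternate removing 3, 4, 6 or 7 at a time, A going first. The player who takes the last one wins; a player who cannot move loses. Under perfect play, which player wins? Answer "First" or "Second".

First

W/L table (W = player to move can force a win):
i:   0  1  2  3  4  5  6  7  8  9 10 11 12 13 14 15 16 17 18 19 20 21 22 23 24 25 26 27 28 29
     L  L  L  W  W  W  W  W  W  W  L  L  L  W  W  W  W  W  W  W  L  L  L  W  W  W  W  W  W  W
Position 29 is W, so the first player wins.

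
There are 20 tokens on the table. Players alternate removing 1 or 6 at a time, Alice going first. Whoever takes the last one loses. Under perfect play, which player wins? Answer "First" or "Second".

i:   0  1  2  3  4  5  6  7  8  9 10 11 12 13 14 15 16 17 18 19 20
     W  L  W  L  W  L  W  W  L  W  L  W  L  W  W  L  W  L  W  L  W
Position 20 is W, so the first player wins.

First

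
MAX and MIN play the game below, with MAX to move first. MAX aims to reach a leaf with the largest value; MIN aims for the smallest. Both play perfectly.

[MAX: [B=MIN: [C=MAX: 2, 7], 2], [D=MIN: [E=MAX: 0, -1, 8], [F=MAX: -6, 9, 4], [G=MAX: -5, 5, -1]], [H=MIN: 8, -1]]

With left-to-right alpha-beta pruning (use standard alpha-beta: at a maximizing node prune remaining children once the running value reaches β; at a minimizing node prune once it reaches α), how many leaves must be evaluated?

13

C [α=-∞,β=+∞]: v=7
B [α=-∞,β=+∞]: v=2
E [α=2,β=+∞]: v=8
F [α=2,β=8]: v=9 after child 2 ≥ β → β-cutoff, skip 1
G [α=2,β=8]: v=5
D [α=2,β=+∞]: v=5
H [α=5,β=+∞]: v=-1
Root [α=-∞,β=+∞]: v=5
Leaves evaluated: 13 of 14.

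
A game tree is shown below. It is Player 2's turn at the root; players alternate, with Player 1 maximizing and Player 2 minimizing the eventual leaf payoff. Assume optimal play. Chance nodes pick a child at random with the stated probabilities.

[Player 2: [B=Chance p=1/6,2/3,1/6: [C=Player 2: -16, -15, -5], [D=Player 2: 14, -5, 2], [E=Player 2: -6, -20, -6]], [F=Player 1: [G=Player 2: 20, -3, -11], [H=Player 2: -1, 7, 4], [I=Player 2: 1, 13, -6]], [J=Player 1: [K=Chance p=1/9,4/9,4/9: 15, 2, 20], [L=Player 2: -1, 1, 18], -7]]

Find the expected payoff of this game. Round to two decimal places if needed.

-9.33

C (Player 2): min(-16, -15, -5) = -16
D (Player 2): min(14, -5, 2) = -5
E (Player 2): min(-6, -20, -6) = -20
B (Chance): 1/6·-16 + 2/3·-5 + 1/6·-20 = -9.33
G (Player 2): min(20, -3, -11) = -11
H (Player 2): min(-1, 7, 4) = -1
I (Player 2): min(1, 13, -6) = -6
F (Player 1): max(-11, -1, -6) = -1
K (Chance): 1/9·15 + 4/9·2 + 4/9·20 = 11.44
L (Player 2): min(-1, 1, 18) = -1
J (Player 1): max(11.44, -1, -7) = 11.44
Root (Player 2): min(-9.33, -1, 11.44) = -9.33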